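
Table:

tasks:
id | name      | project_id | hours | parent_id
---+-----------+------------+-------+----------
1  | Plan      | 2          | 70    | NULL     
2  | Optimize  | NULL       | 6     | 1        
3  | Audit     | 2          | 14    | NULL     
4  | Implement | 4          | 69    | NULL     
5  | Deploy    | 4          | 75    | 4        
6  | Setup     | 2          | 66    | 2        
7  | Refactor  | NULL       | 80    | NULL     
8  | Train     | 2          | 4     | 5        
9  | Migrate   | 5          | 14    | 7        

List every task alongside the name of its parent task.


This is a self-join: tasks is joined to a second copy of itself, matching each row's parent_id to another row's id. Use LEFT JOIN so rows with parent_id=NULL are kept.
  - task 1 (Plan): parent_id=NULL -> NULL
  - task 2 (Optimize): parent_id=1 -> Plan
  - task 3 (Audit): parent_id=NULL -> NULL
  - task 4 (Implement): parent_id=NULL -> NULL
  - task 5 (Deploy): parent_id=4 -> Implement
  - task 6 (Setup): parent_id=2 -> Optimize
  - task 7 (Refactor): parent_id=NULL -> NULL
  - task 8 (Train): parent_id=5 -> Deploy
  - task 9 (Migrate): parent_id=7 -> Refactor

SQL:
SELECT a.name AS item, b.name AS parent
FROM tasks a
LEFT JOIN tasks b ON a.parent_id = b.id

Result:
item      | parent   
----------+----------
Plan      | NULL     
Optimize  | Plan     
Audit     | NULL     
Implement | NULL     
Deploy    | Implement
Setup     | Optimize 
Refactor  | NULL     
Train     | Deploy   
Migrate   | Refactor 


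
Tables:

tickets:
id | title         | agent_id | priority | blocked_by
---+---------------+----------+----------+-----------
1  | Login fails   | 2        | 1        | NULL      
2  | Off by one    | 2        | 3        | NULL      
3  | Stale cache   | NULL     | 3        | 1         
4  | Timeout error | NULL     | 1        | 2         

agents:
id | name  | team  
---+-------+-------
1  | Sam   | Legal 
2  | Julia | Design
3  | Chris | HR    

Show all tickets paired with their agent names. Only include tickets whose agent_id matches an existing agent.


INNER JOIN keeps only tickets rows whose agent_id matches an id in agents. Walk through each ticket:
  - ticket 1 (Login fails): agent_id=2 -> matches Julia
  - ticket 2 (Off by one): agent_id=2 -> matches Julia
  - ticket 3 (Stale cache): agent_id=NULL, no match -> dropped
  - ticket 4 (Timeout error): agent_id=NULL, no match -> dropped
So 2 of 4 rows are dropped.

SQL:
SELECT a.title, b.name AS agent
FROM tickets a
INNER JOIN agents b ON a.agent_id = b.id

Result:
title       | agent
------------+------
Login fails | Julia
Off by one  | Julia


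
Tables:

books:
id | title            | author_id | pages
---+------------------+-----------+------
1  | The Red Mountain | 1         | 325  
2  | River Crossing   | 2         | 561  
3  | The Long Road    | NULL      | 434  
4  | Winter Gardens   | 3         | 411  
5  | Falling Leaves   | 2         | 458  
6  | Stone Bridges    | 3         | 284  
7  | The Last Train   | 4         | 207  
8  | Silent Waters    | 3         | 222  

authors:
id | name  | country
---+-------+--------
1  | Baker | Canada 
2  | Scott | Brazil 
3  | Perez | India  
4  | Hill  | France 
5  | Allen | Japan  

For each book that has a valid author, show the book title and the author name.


INNER JOIN keeps only books rows whose author_id matches an id in authors. Walk through each book:
  - book 1 (The Red Mountain): author_id=1 -> matches Baker
  - book 2 (River Crossing): author_id=2 -> matches Scott
  - book 3 (The Long Road): author_id=NULL, no match -> dropped
  - book 4 (Winter Gardens): author_id=3 -> matches Perez
  - book 5 (Falling Leaves): author_id=2 -> matches Scott
  - book 6 (Stone Bridges): author_id=3 -> matches Perez
  - book 7 (The Last Train): author_id=4 -> matches Hill
  - book 8 (Silent Waters): author_id=3 -> matches Perez
So 1 of 8 rows is dropped.

SQL:
SELECT a.title, b.name AS author
FROM books a
INNER JOIN authors b ON a.author_id = b.id

Result:
title            | author
-----------------+-------
The Red Mountain | Baker 
River Crossing   | Scott 
Winter Gardens   | Perez 
Falling Leaves   | Scott 
Stone Bridges    | Perez 
The Last Train   | Hill  
Silent Waters    | Perez 


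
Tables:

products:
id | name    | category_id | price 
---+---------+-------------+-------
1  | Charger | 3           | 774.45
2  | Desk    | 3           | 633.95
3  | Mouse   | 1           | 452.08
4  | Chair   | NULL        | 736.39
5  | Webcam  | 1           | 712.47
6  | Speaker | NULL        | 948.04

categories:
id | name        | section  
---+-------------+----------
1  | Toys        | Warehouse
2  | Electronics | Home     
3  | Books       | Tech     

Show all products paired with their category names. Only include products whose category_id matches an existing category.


INNER JOIN keeps only products rows whose category_id matches an id in categories. Walk through each product:
  - product 1 (Charger): category_id=3 -> matches Books
  - product 2 (Desk): category_id=3 -> matches Books
  - product 3 (Mouse): category_id=1 -> matches Toys
  - product 4 (Chair): category_id=NULL, no match -> dropped
  - product 5 (Webcam): category_id=1 -> matches Toys
  - product 6 (Speaker): category_id=NULL, no match -> dropped
So 2 of 6 rows are dropped.

SQL:
SELECT a.name, b.name AS category
FROM products a
INNER JOIN categories b ON a.category_id = b.id

Result:
name    | category
--------+---------
Charger | Books   
Desk    | Books   
Mouse   | Toys    
Webcam  | Toys    


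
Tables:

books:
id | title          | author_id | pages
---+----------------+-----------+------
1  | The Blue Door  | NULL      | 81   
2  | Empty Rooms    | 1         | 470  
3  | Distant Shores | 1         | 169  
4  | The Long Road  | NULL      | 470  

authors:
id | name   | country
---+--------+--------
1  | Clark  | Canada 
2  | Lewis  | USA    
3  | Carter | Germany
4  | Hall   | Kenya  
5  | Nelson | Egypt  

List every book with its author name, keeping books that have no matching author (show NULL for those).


LEFT JOIN keeps every row from books (the left table); where author_id has no match in authors, the author columns become NULL. Walk through each book:
  - book 1 (The Blue Door): author_id=NULL, no match -> kept with NULL
  - book 2 (Empty Rooms): author_id=1 -> matches Clark
  - book 3 (Distant Shores): author_id=1 -> matches Clark
  - book 4 (The Long Road): author_id=NULL, no match -> kept with NULL
All 4 rows appear; 2 have NULL author.

SQL:
SELECT a.title, b.name AS author
FROM books a
LEFT JOIN authors b ON a.author_id = b.id

Result:
title          | author
---------------+-------
The Blue Door  | NULL  
Empty Rooms    | Clark 
Distant Shores | Clark 
The Long Road  | NULL  


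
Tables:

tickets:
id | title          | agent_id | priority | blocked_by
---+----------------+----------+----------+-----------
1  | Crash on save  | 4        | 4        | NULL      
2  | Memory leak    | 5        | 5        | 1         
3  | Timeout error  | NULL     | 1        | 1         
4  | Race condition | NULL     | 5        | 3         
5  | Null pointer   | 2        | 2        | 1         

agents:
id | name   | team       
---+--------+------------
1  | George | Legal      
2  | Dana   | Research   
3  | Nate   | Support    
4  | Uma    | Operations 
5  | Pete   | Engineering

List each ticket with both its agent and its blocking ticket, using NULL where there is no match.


Two LEFT JOINs from the same base table tickets: one to agents via agent_id, one to tickets itself via blocked_by. Both are LEFT so every ticket is preserved.
Match against agents:
  - ticket 1 (Crash on save): agent_id=4 -> matches Uma
  - ticket 2 (Memory leak): agent_id=5 -> matches Pete
  - ticket 3 (Timeout error): agent_id=NULL, no match -> kept with NULL
  - ticket 4 (Race condition): agent_id=NULL, no match -> kept with NULL
  - ticket 5 (Null pointer): agent_id=2 -> matches Dana
Match against tickets (self):
  - ticket 1 (Crash on save): blocked_by=NULL -> NULL
  - ticket 2 (Memory leak): blocked_by=1 -> Crash on save
  - ticket 3 (Timeout error): blocked_by=1 -> Crash on save
  - ticket 4 (Race condition): blocked_by=3 -> Timeout error
  - ticket 5 (Null pointer): blocked_by=1 -> Crash on save

SQL:
SELECT a.title, b.name AS agent, c.title AS blocked_by
FROM tickets a
LEFT JOIN agents b ON a.agent_id = b.id
LEFT JOIN tickets c ON a.blocked_by = c.id

Result:
title          | agent | blocked_by   
---------------+-------+--------------
Crash on save  | Uma   | NULL         
Memory leak    | Pete  | Crash on save
Timeout error  | NULL  | Crash on save
Race condition | NULL  | Timeout error
Null pointer   | Dana  | Crash on save


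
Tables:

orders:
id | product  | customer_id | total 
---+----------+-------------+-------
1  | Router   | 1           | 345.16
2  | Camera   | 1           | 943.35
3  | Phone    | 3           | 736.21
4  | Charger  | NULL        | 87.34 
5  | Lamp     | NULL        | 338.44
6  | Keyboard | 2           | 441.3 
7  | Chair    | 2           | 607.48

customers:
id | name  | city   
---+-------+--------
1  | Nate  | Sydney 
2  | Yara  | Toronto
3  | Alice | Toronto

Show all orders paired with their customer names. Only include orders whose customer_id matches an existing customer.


INNER JOIN keeps only orders rows whose customer_id matches an id in customers. Walk through each order:
  - order 1 (Router): customer_id=1 -> matches Nate
  - order 2 (Camera): customer_id=1 -> matches Nate
  - order 3 (Phone): customer_id=3 -> matches Alice
  - order 4 (Charger): customer_id=NULL, no match -> dropped
  - order 5 (Lamp): customer_id=NULL, no match -> dropped
  - order 6 (Keyboard): customer_id=2 -> matches Yara
  - order 7 (Chair): customer_id=2 -> matches Yara
So 2 of 7 rows are dropped.

SQL:
SELECT a.product, b.name AS customer
FROM orders a
INNER JOIN customers b ON a.customer_id = b.id

Result:
product  | customer
---------+---------
Router   | Nate    
Camera   | Nate    
Phone    | Alice   
Keyboard | Yara    
Chair    | Yara    


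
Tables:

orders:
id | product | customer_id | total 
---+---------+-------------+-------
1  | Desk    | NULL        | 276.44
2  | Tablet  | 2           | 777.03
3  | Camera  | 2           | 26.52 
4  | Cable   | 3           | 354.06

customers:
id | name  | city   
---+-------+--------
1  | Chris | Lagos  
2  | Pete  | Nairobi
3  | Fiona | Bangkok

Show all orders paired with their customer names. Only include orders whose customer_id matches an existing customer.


INNER JOIN keeps only orders rows whose customer_id matches an id in customers. Walk through each order:
  - order 1 (Desk): customer_id=NULL, no match -> dropped
  - order 2 (Tablet): customer_id=2 -> matches Pete
  - order 3 (Camera): customer_id=2 -> matches Pete
  - order 4 (Cable): customer_id=3 -> matches Fiona
So 1 of 4 rows is dropped.

SQL:
SELECT a.product, b.name AS customer
FROM orders a
INNER JOIN customers b ON a.customer_id = b.id

Result:
product | customer
--------+---------
Tablet  | Pete    
Camera  | Pete    
Cable   | Fiona   


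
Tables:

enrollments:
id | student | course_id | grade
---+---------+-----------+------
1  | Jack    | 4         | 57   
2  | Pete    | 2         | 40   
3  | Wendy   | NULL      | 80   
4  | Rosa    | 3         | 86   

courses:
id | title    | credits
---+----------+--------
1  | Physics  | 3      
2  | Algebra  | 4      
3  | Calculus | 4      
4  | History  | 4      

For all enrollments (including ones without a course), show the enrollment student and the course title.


LEFT JOIN keeps every row from enrollments (the left table); where course_id has no match in courses, the course columns become NULL. Walk through each enrollment:
  - enrollment 1 (Jack): course_id=4 -> matches History
  - enrollment 2 (Pete): course_id=2 -> matches Algebra
  - enrollment 3 (Wendy): course_id=NULL, no match -> kept with NULL
  - enrollment 4 (Rosa): course_id=3 -> matches Calculus
All 4 rows appear; 1 has NULL course.

SQL:
SELECT a.student, b.title AS course
FROM enrollments a
LEFT JOIN courses b ON a.course_id = b.id

Result:
student | course  
--------+---------
Jack    | History 
Pete    | Algebra 
Wendy   | NULL    
Rosa    | Calculus


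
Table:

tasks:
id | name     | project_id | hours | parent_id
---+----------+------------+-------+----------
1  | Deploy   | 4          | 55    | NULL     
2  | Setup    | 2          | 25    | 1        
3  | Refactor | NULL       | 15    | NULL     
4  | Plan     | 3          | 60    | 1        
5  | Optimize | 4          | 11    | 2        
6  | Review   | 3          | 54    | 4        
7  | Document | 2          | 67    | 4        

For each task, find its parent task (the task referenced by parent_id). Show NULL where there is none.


This is a self-join: tasks is joined to a second copy of itself, matching each row's parent_id to another row's id. Use LEFT JOIN so rows with parent_id=NULL are kept.
  - task 1 (Deploy): parent_id=NULL -> NULL
  - task 2 (Setup): parent_id=1 -> Deploy
  - task 3 (Refactor): parent_id=NULL -> NULL
  - task 4 (Plan): parent_id=1 -> Deploy
  - task 5 (Optimize): parent_id=2 -> Setup
  - task 6 (Review): parent_id=4 -> Plan
  - task 7 (Document): parent_id=4 -> Plan

SQL:
SELECT a.name AS item, b.name AS parent
FROM tasks a
LEFT JOIN tasks b ON a.parent_id = b.id

Result:
item     | parent
---------+-------
Deploy   | NULL  
Setup    | Deploy
Refactor | NULL  
Plan     | Deploy
Optimize | Setup 
Review   | Plan  
Document | Plan  


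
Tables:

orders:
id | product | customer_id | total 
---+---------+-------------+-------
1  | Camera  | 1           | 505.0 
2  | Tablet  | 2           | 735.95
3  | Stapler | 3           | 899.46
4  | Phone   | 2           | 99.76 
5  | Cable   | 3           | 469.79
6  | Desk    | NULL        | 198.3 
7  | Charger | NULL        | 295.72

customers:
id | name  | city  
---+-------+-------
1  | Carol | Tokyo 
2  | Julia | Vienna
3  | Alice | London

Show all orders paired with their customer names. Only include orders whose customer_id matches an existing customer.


INNER JOIN keeps only orders rows whose customer_id matches an id in customers. Walk through each order:
  - order 1 (Camera): customer_id=1 -> matches Carol
  - order 2 (Tablet): customer_id=2 -> matches Julia
  - order 3 (Stapler): customer_id=3 -> matches Alice
  - order 4 (Phone): customer_id=2 -> matches Julia
  - order 5 (Cable): customer_id=3 -> matches Alice
  - order 6 (Desk): customer_id=NULL, no match -> dropped
  - order 7 (Charger): customer_id=NULL, no match -> dropped
So 2 of 7 rows are dropped.

SQL:
SELECT a.product, b.name AS customer
FROM orders a
INNER JOIN customers b ON a.customer_id = b.id

Result:
product | customer
--------+---------
Camera  | Carol   
Tablet  | Julia   
Stapler | Alice   
Phone   | Julia   
Cable   | Alice   


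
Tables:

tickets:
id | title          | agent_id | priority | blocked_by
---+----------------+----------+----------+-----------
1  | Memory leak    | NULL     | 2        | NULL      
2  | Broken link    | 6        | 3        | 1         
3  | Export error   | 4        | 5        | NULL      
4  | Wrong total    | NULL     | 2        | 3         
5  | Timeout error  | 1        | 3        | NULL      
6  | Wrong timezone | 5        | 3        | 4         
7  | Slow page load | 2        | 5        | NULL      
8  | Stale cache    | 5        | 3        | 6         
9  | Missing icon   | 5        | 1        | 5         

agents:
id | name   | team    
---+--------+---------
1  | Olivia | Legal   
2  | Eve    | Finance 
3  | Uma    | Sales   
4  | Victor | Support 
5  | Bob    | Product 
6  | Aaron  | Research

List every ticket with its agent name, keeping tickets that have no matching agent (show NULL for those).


LEFT JOIN keeps every row from tickets (the left table); where agent_id has no match in agents, the agent columns become NULL. Walk through each ticket:
  - ticket 1 (Memory leak): agent_id=NULL, no match -> kept with NULL
  - ticket 2 (Broken link): agent_id=6 -> matches Aaron
  - ticket 3 (Export error): agent_id=4 -> matches Victor
  - ticket 4 (Wrong total): agent_id=NULL, no match -> kept with NULL
  - ticket 5 (Timeout error): agent_id=1 -> matches Olivia
  - ticket 6 (Wrong timezone): agent_id=5 -> matches Bob
  - ticket 7 (Slow page load): agent_id=2 -> matches Eve
  - ticket 8 (Stale cache): agent_id=5 -> matches Bob
  - ticket 9 (Missing icon): agent_id=5 -> matches Bob
All 9 rows appear; 2 have NULL agent.

SQL:
SELECT a.title, b.name AS agent
FROM tickets a
LEFT JOIN agents b ON a.agent_id = b.id

Result:
title          | agent 
---------------+-------
Memory leak    | NULL  
Broken link    | Aaron 
Export error   | Victor
Wrong total    | NULL  
Timeout error  | Olivia
Wrong timezone | Bob   
Slow page load | Eve   
Stale cache    | Bob   
Missing icon   | Bob   


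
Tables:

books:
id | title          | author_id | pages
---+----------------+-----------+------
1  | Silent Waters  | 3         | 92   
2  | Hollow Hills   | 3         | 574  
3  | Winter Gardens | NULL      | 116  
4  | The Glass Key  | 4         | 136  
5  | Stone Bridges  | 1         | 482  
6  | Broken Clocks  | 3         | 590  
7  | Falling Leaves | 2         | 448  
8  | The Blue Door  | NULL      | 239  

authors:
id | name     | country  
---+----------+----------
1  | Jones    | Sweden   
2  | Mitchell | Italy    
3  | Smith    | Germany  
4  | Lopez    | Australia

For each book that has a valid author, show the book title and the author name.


INNER JOIN keeps only books rows whose author_id matches an id in authors. Walk through each book:
  - book 1 (Silent Waters): author_id=3 -> matches Smith
  - book 2 (Hollow Hills): author_id=3 -> matches Smith
  - book 3 (Winter Gardens): author_id=NULL, no match -> dropped
  - book 4 (The Glass Key): author_id=4 -> matches Lopez
  - book 5 (Stone Bridges): author_id=1 -> matches Jones
  - book 6 (Broken Clocks): author_id=3 -> matches Smith
  - book 7 (Falling Leaves): author_id=2 -> matches Mitchell
  - book 8 (The Blue Door): author_id=NULL, no match -> dropped
So 2 of 8 rows are dropped.

SQL:
SELECT a.title, b.name AS author
FROM books a
INNER JOIN authors b ON a.author_id = b.id

Result:
title          | author  
---------------+---------
Silent Waters  | Smith   
Hollow Hills   | Smith   
The Glass Key  | Lopez   
Stone Bridges  | Jones   
Broken Clocks  | Smith   
Falling Leaves | Mitchell


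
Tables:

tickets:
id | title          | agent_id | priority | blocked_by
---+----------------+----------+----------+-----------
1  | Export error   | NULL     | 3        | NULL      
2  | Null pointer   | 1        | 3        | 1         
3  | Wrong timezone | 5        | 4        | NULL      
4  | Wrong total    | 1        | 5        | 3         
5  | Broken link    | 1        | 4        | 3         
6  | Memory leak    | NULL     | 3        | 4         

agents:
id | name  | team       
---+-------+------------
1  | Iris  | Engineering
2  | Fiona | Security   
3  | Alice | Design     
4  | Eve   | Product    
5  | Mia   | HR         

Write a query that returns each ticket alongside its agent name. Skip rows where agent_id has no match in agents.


INNER JOIN keeps only tickets rows whose agent_id matches an id in agents. Walk through each ticket:
  - ticket 1 (Export error): agent_id=NULL, no match -> dropped
  - ticket 2 (Null pointer): agent_id=1 -> matches Iris
  - ticket 3 (Wrong timezone): agent_id=5 -> matches Mia
  - ticket 4 (Wrong total): agent_id=1 -> matches Iris
  - ticket 5 (Broken link): agent_id=1 -> matches Iris
  - ticket 6 (Memory leak): agent_id=NULL, no match -> dropped
So 2 of 6 rows are dropped.

SQL:
SELECT a.title, b.name AS agent
FROM tickets a
INNER JOIN agents b ON a.agent_id = b.id

Result:
title          | agent
---------------+------
Null pointer   | Iris 
Wrong timezone | Mia  
Wrong total    | Iris 
Broken link    | Iris 


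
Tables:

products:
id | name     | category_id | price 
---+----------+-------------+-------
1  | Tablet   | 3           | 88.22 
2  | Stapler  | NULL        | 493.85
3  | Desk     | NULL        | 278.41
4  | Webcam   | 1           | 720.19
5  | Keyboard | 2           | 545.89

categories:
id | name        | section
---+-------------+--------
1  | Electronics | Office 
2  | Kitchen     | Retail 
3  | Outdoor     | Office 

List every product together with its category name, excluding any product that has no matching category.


INNER JOIN keeps only products rows whose category_id matches an id in categories. Walk through each product:
  - product 1 (Tablet): category_id=3 -> matches Outdoor
  - product 2 (Stapler): category_id=NULL, no match -> dropped
  - product 3 (Desk): category_id=NULL, no match -> dropped
  - product 4 (Webcam): category_id=1 -> matches Electronics
  - product 5 (Keyboard): category_id=2 -> matches Kitchen
So 2 of 5 rows are dropped.

SQL:
SELECT a.name, b.name AS category
FROM products a
INNER JOIN categories b ON a.category_id = b.id

Result:
name     | category   
---------+------------
Tablet   | Outdoor    
Webcam   | Electronics
Keyboard | Kitchen    


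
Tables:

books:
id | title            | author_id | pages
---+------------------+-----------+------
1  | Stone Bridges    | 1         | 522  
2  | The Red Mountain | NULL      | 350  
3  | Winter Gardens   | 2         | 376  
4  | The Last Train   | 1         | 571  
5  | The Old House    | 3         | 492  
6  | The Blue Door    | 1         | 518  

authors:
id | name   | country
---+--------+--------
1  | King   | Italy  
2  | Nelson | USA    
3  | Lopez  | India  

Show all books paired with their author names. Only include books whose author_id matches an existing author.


INNER JOIN keeps only books rows whose author_id matches an id in authors. Walk through each book:
  - book 1 (Stone Bridges): author_id=1 -> matches King
  - book 2 (The Red Mountain): author_id=NULL, no match -> dropped
  - book 3 (Winter Gardens): author_id=2 -> matches Nelson
  - book 4 (The Last Train): author_id=1 -> matches King
  - book 5 (The Old House): author_id=3 -> matches Lopez
  - book 6 (The Blue Door): author_id=1 -> matches King
So 1 of 6 rows is dropped.

SQL:
SELECT a.title, b.name AS author
FROM books a
INNER JOIN authors b ON a.author_id = b.id

Result:
title          | author
---------------+-------
Stone Bridges  | King  
Winter Gardens | Nelson
The Last Train | King  
The Old House  | Lopez 
The Blue Door  | King  


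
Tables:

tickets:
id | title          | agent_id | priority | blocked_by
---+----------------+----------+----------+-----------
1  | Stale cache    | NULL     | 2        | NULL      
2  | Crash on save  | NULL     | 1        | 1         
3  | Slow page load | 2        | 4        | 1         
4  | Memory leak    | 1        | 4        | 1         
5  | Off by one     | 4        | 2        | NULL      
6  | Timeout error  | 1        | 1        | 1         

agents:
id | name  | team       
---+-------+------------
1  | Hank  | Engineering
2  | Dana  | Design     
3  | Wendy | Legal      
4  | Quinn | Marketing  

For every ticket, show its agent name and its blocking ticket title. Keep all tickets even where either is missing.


Two LEFT JOINs from the same base table tickets: one to agents via agent_id, one to tickets itself via blocked_by. Both are LEFT so every ticket is preserved.
Match against agents:
  - ticket 1 (Stale cache): agent_id=NULL, no match -> kept with NULL
  - ticket 2 (Crash on save): agent_id=NULL, no match -> kept with NULL
  - ticket 3 (Slow page load): agent_id=2 -> matches Dana
  - ticket 4 (Memory leak): agent_id=1 -> matches Hank
  - ticket 5 (Off by one): agent_id=4 -> matches Quinn
  - ticket 6 (Timeout error): agent_id=1 -> matches Hank
Match against tickets (self):
  - ticket 1 (Stale cache): blocked_by=NULL -> NULL
  - ticket 2 (Crash on save): blocked_by=1 -> Stale cache
  - ticket 3 (Slow page load): blocked_by=1 -> Stale cache
  - ticket 4 (Memory leak): blocked_by=1 -> Stale cache
  - ticket 5 (Off by one): blocked_by=NULL -> NULL
  - ticket 6 (Timeout error): blocked_by=1 -> Stale cache

SQL:
SELECT a.title, b.name AS agent, c.title AS blocked_by
FROM tickets a
LEFT JOIN agents b ON a.agent_id = b.id
LEFT JOIN tickets c ON a.blocked_by = c.id

Result:
title          | agent | blocked_by 
---------------+-------+------------
Stale cache    | NULL  | NULL       
Crash on save  | NULL  | Stale cache
Slow page load | Dana  | Stale cache
Memory leak    | Hank  | Stale cache
Off by one     | Quinn | NULL       
Timeout error  | Hank  | Stale cache


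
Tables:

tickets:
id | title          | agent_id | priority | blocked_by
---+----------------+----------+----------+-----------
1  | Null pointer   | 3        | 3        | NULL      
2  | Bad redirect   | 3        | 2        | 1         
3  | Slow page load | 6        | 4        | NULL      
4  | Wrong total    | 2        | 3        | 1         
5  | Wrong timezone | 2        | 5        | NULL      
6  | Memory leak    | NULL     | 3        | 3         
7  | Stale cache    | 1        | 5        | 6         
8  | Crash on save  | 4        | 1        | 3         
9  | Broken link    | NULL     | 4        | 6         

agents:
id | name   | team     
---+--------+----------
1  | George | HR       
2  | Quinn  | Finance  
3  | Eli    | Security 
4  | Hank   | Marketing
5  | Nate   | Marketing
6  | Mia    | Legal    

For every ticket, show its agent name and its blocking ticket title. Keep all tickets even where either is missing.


Two LEFT JOINs from the same base table tickets: one to agents via agent_id, one to tickets itself via blocked_by. Both are LEFT so every ticket is preserved.
Match against agents:
  - ticket 1 (Null pointer): agent_id=3 -> matches Eli
  - ticket 2 (Bad redirect): agent_id=3 -> matches Eli
  - ticket 3 (Slow page load): agent_id=6 -> matches Mia
  - ticket 4 (Wrong total): agent_id=2 -> matches Quinn
  - ticket 5 (Wrong timezone): agent_id=2 -> matches Quinn
  - ticket 6 (Memory leak): agent_id=NULL, no match -> kept with NULL
  - ticket 7 (Stale cache): agent_id=1 -> matches George
  - ticket 8 (Crash on save): agent_id=4 -> matches Hank
  - ticket 9 (Broken link): agent_id=NULL, no match -> kept with NULL
Match against tickets (self):
  - ticket 1 (Null pointer): blocked_by=NULL -> NULL
  - ticket 2 (Bad redirect): blocked_by=1 -> Null pointer
  - ticket 3 (Slow page load): blocked_by=NULL -> NULL
  - ticket 4 (Wrong total): blocked_by=1 -> Null pointer
  - ticket 5 (Wrong timezone): blocked_by=NULL -> NULL
  - ticket 6 (Memory leak): blocked_by=3 -> Slow page load
  - ticket 7 (Stale cache): blocked_by=6 -> Memory leak
  - ticket 8 (Crash on save): blocked_by=3 -> Slow page load
  - ticket 9 (Broken link): blocked_by=6 -> Memory leak

SQL:
SELECT a.title, b.name AS agent, c.title AS blocked_by
FROM tickets a
LEFT JOIN agents b ON a.agent_id = b.id
LEFT JOIN tickets c ON a.blocked_by = c.id

Result:
title          | agent  | blocked_by    
---------------+--------+---------------
Null pointer   | Eli    | NULL          
Bad redirect   | Eli    | Null pointer  
Slow page load | Mia    | NULL          
Wrong total    | Quinn  | Null pointer  
Wrong timezone | Quinn  | NULL          
Memory leak    | NULL   | Slow page load
Stale cache    | George | Memory leak   
Crash on save  | Hank   | Slow page load
Broken link    | NULL   | Memory leak   


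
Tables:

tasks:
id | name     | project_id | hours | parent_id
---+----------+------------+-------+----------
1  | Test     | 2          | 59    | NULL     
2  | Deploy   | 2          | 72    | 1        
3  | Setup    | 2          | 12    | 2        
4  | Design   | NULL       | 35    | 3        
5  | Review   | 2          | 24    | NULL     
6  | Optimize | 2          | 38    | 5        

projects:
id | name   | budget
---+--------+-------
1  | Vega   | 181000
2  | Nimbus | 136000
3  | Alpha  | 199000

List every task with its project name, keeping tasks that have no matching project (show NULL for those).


LEFT JOIN keeps every row from tasks (the left table); where project_id has no match in projects, the project columns become NULL. Walk through each task:
  - task 1 (Test): project_id=2 -> matches Nimbus
  - task 2 (Deploy): project_id=2 -> matches Nimbus
  - task 3 (Setup): project_id=2 -> matches Nimbus
  - task 4 (Design): project_id=NULL, no match -> kept with NULL
  - task 5 (Review): project_id=2 -> matches Nimbus
  - task 6 (Optimize): project_id=2 -> matches Nimbus
All 6 rows appear; 1 has NULL project.

SQL:
SELECT a.name, b.name AS project
FROM tasks a
LEFT JOIN projects b ON a.project_id = b.id

Result:
name     | project
---------+--------
Test     | Nimbus 
Deploy   | Nimbus 
Setup    | Nimbus 
Design   | NULL   
Review   | Nimbus 
Optimize | Nimbus 


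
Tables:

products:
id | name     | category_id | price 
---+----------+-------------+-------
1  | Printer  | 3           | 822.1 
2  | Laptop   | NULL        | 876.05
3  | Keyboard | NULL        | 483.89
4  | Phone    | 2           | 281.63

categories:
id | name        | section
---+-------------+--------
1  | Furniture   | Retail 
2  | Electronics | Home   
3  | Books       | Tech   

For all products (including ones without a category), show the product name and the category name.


LEFT JOIN keeps every row from products (the left table); where category_id has no match in categories, the category columns become NULL. Walk through each product:
  - product 1 (Printer): category_id=3 -> matches Books
  - product 2 (Laptop): category_id=NULL, no match -> kept with NULL
  - product 3 (Keyboard): category_id=NULL, no match -> kept with NULL
  - product 4 (Phone): category_id=2 -> matches Electronics
All 4 rows appear; 2 have NULL category.

SQL:
SELECT a.name, b.name AS category
FROM products a
LEFT JOIN categories b ON a.category_id = b.id

Result:
name     | category   
---------+------------
Printer  | Books      
Laptop   | NULL       
Keyboard | NULL       
Phone    | Electronics


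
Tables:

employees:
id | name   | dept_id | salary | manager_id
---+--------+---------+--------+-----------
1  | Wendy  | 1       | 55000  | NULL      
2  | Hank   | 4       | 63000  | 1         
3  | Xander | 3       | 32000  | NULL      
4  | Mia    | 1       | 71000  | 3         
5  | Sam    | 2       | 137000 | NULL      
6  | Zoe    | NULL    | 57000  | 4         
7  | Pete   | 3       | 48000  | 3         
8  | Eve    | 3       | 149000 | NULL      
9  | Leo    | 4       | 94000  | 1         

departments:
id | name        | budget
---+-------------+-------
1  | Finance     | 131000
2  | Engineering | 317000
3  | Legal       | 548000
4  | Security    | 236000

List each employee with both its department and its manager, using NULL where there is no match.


Two LEFT JOINs from the same base table employees: one to departments via dept_id, one to employees itself via manager_id. Both are LEFT so every employee is preserved.
Match against departments:
  - employee 1 (Wendy): dept_id=1 -> matches Finance
  - employee 2 (Hank): dept_id=4 -> matches Security
  - employee 3 (Xander): dept_id=3 -> matches Legal
  - employee 4 (Mia): dept_id=1 -> matches Finance
  - employee 5 (Sam): dept_id=2 -> matches Engineering
  - employee 6 (Zoe): dept_id=NULL, no match -> kept with NULL
  - employee 7 (Pete): dept_id=3 -> matches Legal
  - employee 8 (Eve): dept_id=3 -> matches Legal
  - employee 9 (Leo): dept_id=4 -> matches Security
Match against employees (self):
  - employee 1 (Wendy): manager_id=NULL -> NULL
  - employee 2 (Hank): manager_id=1 -> Wendy
  - employee 3 (Xander): manager_id=NULL -> NULL
  - employee 4 (Mia): manager_id=3 -> Xander
  - employee 5 (Sam): manager_id=NULL -> NULL
  - employee 6 (Zoe): manager_id=4 -> Mia
  - employee 7 (Pete): manager_id=3 -> Xander
  - employee 8 (Eve): manager_id=NULL -> NULL
  - employee 9 (Leo): manager_id=1 -> Wendy

SQL:
SELECT a.name, b.name AS department, c.name AS manager
FROM employees a
LEFT JOIN departments b ON a.dept_id = b.id
LEFT JOIN employees c ON a.manager_id = c.id

Result:
name   | department  | manager
-------+-------------+--------
Wendy  | Finance     | NULL   
Hank   | Security    | Wendy  
Xander | Legal       | NULL   
Mia    | Finance     | Xander 
Sam    | Engineering | NULL   
Zoe    | NULL        | Mia    
Pete   | Legal       | Xander 
Eve    | Legal       | NULL   
Leo    | Security    | Wendy  


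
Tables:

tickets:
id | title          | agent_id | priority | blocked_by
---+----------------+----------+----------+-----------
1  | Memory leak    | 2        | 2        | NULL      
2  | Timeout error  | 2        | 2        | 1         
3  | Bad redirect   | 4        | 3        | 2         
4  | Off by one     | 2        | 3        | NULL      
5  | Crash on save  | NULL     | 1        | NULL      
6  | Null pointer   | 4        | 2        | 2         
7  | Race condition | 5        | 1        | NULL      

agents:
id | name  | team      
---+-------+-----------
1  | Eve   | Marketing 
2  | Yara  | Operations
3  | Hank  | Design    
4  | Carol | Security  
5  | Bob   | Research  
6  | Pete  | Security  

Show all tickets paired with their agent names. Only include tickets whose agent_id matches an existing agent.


INNER JOIN keeps only tickets rows whose agent_id matches an id in agents. Walk through each ticket:
  - ticket 1 (Memory leak): agent_id=2 -> matches Yara
  - ticket 2 (Timeout error): agent_id=2 -> matches Yara
  - ticket 3 (Bad redirect): agent_id=4 -> matches Carol
  - ticket 4 (Off by one): agent_id=2 -> matches Yara
  - ticket 5 (Crash on save): agent_id=NULL, no match -> dropped
  - ticket 6 (Null pointer): agent_id=4 -> matches Carol
  - ticket 7 (Race condition): agent_id=5 -> matches Bob
So 1 of 7 rows is dropped.

SQL:
SELECT a.title, b.name AS agent
FROM tickets a
INNER JOIN agents b ON a.agent_id = b.id

Result:
title          | agent
---------------+------
Memory leak    | Yara 
Timeout error  | Yara 
Bad redirect   | Carol
Off by one     | Yara 
Null pointer   | Carol
Race condition | Bob  


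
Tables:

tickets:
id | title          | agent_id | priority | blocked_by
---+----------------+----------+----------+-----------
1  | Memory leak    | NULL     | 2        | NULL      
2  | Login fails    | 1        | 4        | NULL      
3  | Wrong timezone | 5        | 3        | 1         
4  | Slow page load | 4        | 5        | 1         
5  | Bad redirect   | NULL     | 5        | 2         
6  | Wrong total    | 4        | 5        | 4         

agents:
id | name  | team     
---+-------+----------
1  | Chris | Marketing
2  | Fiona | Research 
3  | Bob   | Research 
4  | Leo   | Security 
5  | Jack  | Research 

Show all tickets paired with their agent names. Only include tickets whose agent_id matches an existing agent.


INNER JOIN keeps only tickets rows whose agent_id matches an id in agents. Walk through each ticket:
  - ticket 1 (Memory leak): agent_id=NULL, no match -> dropped
  - ticket 2 (Login fails): agent_id=1 -> matches Chris
  - ticket 3 (Wrong timezone): agent_id=5 -> matches Jack
  - ticket 4 (Slow page load): agent_id=4 -> matches Leo
  - ticket 5 (Bad redirect): agent_id=NULL, no match -> dropped
  - ticket 6 (Wrong total): agent_id=4 -> matches Leo
So 2 of 6 rows are dropped.

SQL:
SELECT a.title, b.name AS agent
FROM tickets a
INNER JOIN agents b ON a.agent_id = b.id

Result:
title          | agent
---------------+------
Login fails    | Chris
Wrong timezone | Jack 
Slow page load | Leo  
Wrong total    | Leo  


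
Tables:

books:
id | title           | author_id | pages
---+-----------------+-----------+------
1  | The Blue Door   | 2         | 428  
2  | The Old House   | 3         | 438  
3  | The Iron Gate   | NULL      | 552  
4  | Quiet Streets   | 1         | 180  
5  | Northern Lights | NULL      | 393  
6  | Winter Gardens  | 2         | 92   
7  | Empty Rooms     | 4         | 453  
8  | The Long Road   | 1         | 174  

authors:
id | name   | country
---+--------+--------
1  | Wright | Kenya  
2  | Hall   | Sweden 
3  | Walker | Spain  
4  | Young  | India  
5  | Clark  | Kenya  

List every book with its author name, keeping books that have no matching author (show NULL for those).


LEFT JOIN keeps every row from books (the left table); where author_id has no match in authors, the author columns become NULL. Walk through each book:
  - book 1 (The Blue Door): author_id=2 -> matches Hall
  - book 2 (The Old House): author_id=3 -> matches Walker
  - book 3 (The Iron Gate): author_id=NULL, no match -> kept with NULL
  - book 4 (Quiet Streets): author_id=1 -> matches Wright
  - book 5 (Northern Lights): author_id=NULL, no match -> kept with NULL
  - book 6 (Winter Gardens): author_id=2 -> matches Hall
  - book 7 (Empty Rooms): author_id=4 -> matches Young
  - book 8 (The Long Road): author_id=1 -> matches Wright
All 8 rows appear; 2 have NULL author.

SQL:
SELECT a.title, b.name AS author
FROM books a
LEFT JOIN authors b ON a.author_id = b.id

Result:
title           | author
----------------+-------
The Blue Door   | Hall  
The Old House   | Walker
The Iron Gate   | NULL  
Quiet Streets   | Wright
Northern Lights | NULL  
Winter Gardens  | Hall  
Empty Rooms     | Young 
The Long Road   | Wright


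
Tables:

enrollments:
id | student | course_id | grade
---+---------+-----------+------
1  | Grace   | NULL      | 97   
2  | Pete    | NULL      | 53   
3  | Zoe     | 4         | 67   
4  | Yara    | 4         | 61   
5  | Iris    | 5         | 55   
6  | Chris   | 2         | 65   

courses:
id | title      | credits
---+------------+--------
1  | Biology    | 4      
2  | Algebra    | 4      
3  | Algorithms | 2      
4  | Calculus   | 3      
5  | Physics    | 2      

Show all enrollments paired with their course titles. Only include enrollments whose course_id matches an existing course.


INNER JOIN keeps only enrollments rows whose course_id matches an id in courses. Walk through each enrollment:
  - enrollment 1 (Grace): course_id=NULL, no match -> dropped
  - enrollment 2 (Pete): course_id=NULL, no match -> dropped
  - enrollment 3 (Zoe): course_id=4 -> matches Calculus
  - enrollment 4 (Yara): course_id=4 -> matches Calculus
  - enrollment 5 (Iris): course_id=5 -> matches Physics
  - enrollment 6 (Chris): course_id=2 -> matches Algebra
So 2 of 6 rows are dropped.

SQL:
SELECT a.student, b.title AS course
FROM enrollments a
INNER JOIN courses b ON a.course_id = b.id

Result:
student | course  
--------+---------
Zoe     | Calculus
Yara    | Calculus
Iris    | Physics 
Chris   | Algebra 


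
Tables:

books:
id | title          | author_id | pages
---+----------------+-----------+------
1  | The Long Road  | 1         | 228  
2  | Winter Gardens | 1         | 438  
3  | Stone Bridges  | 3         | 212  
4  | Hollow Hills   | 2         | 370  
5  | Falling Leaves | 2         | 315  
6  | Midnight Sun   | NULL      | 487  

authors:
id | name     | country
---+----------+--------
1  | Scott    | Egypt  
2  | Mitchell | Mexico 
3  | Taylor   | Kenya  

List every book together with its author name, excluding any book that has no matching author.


INNER JOIN keeps only books rows whose author_id matches an id in authors. Walk through each book:
  - book 1 (The Long Road): author_id=1 -> matches Scott
  - book 2 (Winter Gardens): author_id=1 -> matches Scott
  - book 3 (Stone Bridges): author_id=3 -> matches Taylor
  - book 4 (Hollow Hills): author_id=2 -> matches Mitchell
  - book 5 (Falling Leaves): author_id=2 -> matches Mitchell
  - book 6 (Midnight Sun): author_id=NULL, no match -> dropped
So 1 of 6 rows is dropped.

SQL:
SELECT a.title, b.name AS author
FROM books a
INNER JOIN authors b ON a.author_id = b.id

Result:
title          | author  
---------------+---------
The Long Road  | Scott   
Winter Gardens | Scott   
Stone Bridges  | Taylor  
Hollow Hills   | Mitchell
Falling Leaves | Mitchell


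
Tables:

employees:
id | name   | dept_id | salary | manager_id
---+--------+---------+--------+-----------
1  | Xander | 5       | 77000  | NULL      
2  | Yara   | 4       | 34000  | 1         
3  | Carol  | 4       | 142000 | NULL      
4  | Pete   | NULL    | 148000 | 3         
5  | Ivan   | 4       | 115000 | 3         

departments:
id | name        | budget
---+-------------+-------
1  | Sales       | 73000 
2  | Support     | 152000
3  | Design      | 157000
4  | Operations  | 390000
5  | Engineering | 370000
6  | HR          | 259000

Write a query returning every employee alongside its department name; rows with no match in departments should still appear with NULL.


LEFT JOIN keeps every row from employees (the left table); where dept_id has no match in departments, the department columns become NULL. Walk through each employee:
  - employee 1 (Xander): dept_id=5 -> matches Engineering
  - employee 2 (Yara): dept_id=4 -> matches Operations
  - employee 3 (Carol): dept_id=4 -> matches Operations
  - employee 4 (Pete): dept_id=NULL, no match -> kept with NULL
  - employee 5 (Ivan): dept_id=4 -> matches Operations
All 5 rows appear; 1 has NULL department.

SQL:
SELECT a.name, b.name AS department
FROM employees a
LEFT JOIN departments b ON a.dept_id = b.id

Result:
name   | department 
-------+------------
Xander | Engineering
Yara   | Operations 
Carol  | Operations 
Pete   | NULL       
Ivan   | Operations 
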